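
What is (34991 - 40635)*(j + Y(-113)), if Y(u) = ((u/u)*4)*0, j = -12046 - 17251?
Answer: 165352268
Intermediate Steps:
j = -29297
Y(u) = 0 (Y(u) = (1*4)*0 = 4*0 = 0)
(34991 - 40635)*(j + Y(-113)) = (34991 - 40635)*(-29297 + 0) = -5644*(-29297) = 165352268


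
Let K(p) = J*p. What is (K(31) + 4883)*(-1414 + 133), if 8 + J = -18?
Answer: -5222637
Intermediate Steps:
J = -26 (J = -8 - 18 = -26)
K(p) = -26*p
(K(31) + 4883)*(-1414 + 133) = (-26*31 + 4883)*(-1414 + 133) = (-806 + 4883)*(-1281) = 4077*(-1281) = -5222637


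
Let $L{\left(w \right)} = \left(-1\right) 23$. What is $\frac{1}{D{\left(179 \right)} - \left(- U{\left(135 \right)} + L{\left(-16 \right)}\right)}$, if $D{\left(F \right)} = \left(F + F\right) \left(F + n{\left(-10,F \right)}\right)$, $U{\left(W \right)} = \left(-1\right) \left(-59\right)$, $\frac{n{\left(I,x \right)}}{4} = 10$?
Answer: $\frac{1}{78484} \approx 1.2741 \cdot 10^{-5}$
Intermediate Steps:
$n{\left(I,x \right)} = 40$ ($n{\left(I,x \right)} = 4 \cdot 10 = 40$)
$U{\left(W \right)} = 59$
$L{\left(w \right)} = -23$
$D{\left(F \right)} = 2 F \left(40 + F\right)$ ($D{\left(F \right)} = \left(F + F\right) \left(F + 40\right) = 2 F \left(40 + F\right)$)
$\frac{1}{D{\left(179 \right)} - \left(- U{\left(135 \right)} + L{\left(-16 \right)}\right)} = \frac{1}{2 \cdot 179 \left(40 + 179\right) + \left(59 - -23\right)} = \frac{1}{2 \cdot 179 \cdot 219 + \left(59 + 23\right)} = \frac{1}{78402 + 82} = \frac{1}{78484}$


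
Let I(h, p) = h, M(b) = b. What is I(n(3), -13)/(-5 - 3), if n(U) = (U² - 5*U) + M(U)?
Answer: 3/8 ≈ 0.37500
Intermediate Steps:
n(U) = U² - 4*U (n(U) = (U² - 5*U) + U = U² - 4*U)
I(n(3), -13)/(-5 - 3) = (3*(-4 + 3))/(-5 - 3) = (3*(-1))/(-8) = -3*(-⅛) = 3/8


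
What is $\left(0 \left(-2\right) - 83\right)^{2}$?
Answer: $6889$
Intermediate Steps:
$\left(0 \left(-2\right) - 83\right)^{2} = \left(0 - 83\right)^{2} = \left(-83\right)^{2} = 6889$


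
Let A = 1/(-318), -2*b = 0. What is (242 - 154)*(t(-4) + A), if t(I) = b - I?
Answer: 55924/159 ≈ 351.72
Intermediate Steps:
b = 0 (b = -½*0 = 0)
A = -1/318 ≈ -0.0031447
t(I) = -I (t(I) = 0 - I = -I)
(242 - 154)*(t(-4) + A) = (242 - 154)*(-1*(-4) - 1/318) = 88*(4 - 1/318) = 88*(1271/318) = 55924/159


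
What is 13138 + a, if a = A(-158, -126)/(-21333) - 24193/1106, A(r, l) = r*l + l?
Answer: 103147966321/7864766 ≈ 13115.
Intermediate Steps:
A(r, l) = l + l*r (A(r, l) = l*r + l = l + l*r)
a = -179329387/7864766 (a = -126*(1 - 158)/(-21333) - 24193/1106 = -126*(-157)*(-1/21333) - 24193*1/1106 = 19782*(-1/21333) - 24193/1106 = -6594/7111 - 24193/1106 = -179329387/7864766 ≈ -22.802)
13138 + a = 13138 - 179329387/7864766 = 103147966321/7864766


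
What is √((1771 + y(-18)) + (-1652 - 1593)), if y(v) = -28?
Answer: I*√1502 ≈ 38.756*I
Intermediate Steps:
√((1771 + y(-18)) + (-1652 - 1593)) = √((1771 - 28) + (-1652 - 1593)) = √(1743 - 3245) = √(-1502) = I*√1502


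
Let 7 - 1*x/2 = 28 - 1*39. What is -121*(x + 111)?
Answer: -17787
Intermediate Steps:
x = 36 (x = 14 - 2*(28 - 1*39) = 14 - 2*(28 - 39) = 14 - 2*(-11) = 14 + 22 = 36)
-121*(x + 111) = -121*(36 + 111) = -121*147 = -17787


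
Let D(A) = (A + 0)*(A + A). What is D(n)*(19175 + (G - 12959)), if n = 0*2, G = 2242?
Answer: 0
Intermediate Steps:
n = 0
D(A) = 2*A² (D(A) = A*(2*A) = 2*A²)
D(n)*(19175 + (G - 12959)) = (2*0²)*(19175 + (2242 - 12959)) = (2*0)*(19175 - 10717) = 0*8458 = 0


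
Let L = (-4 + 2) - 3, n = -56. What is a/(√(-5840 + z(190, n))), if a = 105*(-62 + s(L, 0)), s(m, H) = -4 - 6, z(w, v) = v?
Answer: 1890*I*√1474/737 ≈ 98.456*I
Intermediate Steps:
L = -5 (L = -2 - 3 = -5)
s(m, H) = -10
a = -7560 (a = 105*(-62 - 10) = 105*(-72) = -7560)
a/(√(-5840 + z(190, n))) = -7560/√(-5840 - 56) = -7560*(-I*√1474/2948) = -(-1890)*I*√1474/737 = 1890*I*√1474/737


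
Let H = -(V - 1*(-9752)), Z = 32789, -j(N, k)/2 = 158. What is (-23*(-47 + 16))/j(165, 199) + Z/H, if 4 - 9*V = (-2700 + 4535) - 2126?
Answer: -156040835/27827908 ≈ -5.6074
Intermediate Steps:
j(N, k) = -316 (j(N, k) = -2*158 = -316)
V = 295/9 (V = 4/9 - ((-2700 + 4535) - 2126)/9 = 4/9 - (1835 - 2126)/9 = 4/9 - ⅑*(-291) = 4/9 + 97/3 = 295/9 ≈ 32.778)
H = -88063/9 (H = -(295/9 - 1*(-9752)) = -(295/9 + 9752) = -1*88063/9 = -88063/9 ≈ -9784.8)
(-23*(-47 + 16))/j(165, 199) + Z/H = -23*(-47 + 16)/(-316) + 32789/(-88063/9) = -23*(-31)*(-1/316) + 32789*(-9/88063) = 713*(-1/316) - 295101/88063 = -713/316 - 295101/88063 = -156040835/27827908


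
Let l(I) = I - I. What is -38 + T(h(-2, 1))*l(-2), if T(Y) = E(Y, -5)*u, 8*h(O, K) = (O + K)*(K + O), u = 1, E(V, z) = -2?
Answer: -38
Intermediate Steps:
l(I) = 0
h(O, K) = (K + O)²/8 (h(O, K) = ((O + K)*(K + O))/8 = ((K + O)*(K + O))/8 = (K + O)²/8)
T(Y) = -2 (T(Y) = -2*1 = -2)
-38 + T(h(-2, 1))*l(-2) = -38 - 2*0 = -38 + 0 = -38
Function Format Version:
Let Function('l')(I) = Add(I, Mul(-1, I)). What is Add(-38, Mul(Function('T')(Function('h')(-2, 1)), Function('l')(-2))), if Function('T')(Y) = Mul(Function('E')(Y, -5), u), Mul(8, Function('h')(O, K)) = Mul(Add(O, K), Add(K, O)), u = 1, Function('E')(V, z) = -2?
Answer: -38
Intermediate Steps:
Function('l')(I) = 0
Function('h')(O, K) = Mul(Rational(1, 8), Pow(Add(K, O), 2)) (Function('h')(O, K) = Mul(Rational(1, 8), Mul(Add(O, K), Add(K, O))) = Mul(Rational(1, 8), Mul(Add(K, O), Add(K, O))) = Mul(Rational(1, 8), Pow(Add(K, O), 2)))
Function('T')(Y) = -2 (Function('T')(Y) = Mul(-2, 1) = -2)
Add(-38, Mul(Function('T')(Function('h')(-2, 1)), Function('l')(-2))) = Add(-38, Mul(-2, 0)) = Add(-38, 0) = -38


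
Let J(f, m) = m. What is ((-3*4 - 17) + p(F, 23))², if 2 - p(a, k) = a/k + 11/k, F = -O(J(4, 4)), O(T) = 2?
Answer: 396900/529 ≈ 750.28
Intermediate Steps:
F = -2 (F = -1*2 = -2)
p(a, k) = 2 - 11/k - a/k (p(a, k) = 2 - (a/k + 11/k) = 2 - (11/k + a/k) = 2 + (-11/k - a/k) = 2 - 11/k - a/k)
((-3*4 - 17) + p(F, 23))² = ((-3*4 - 17) + (-11 - 1*(-2) + 2*23)/23)² = ((-12 - 17) + (-11 + 2 + 46)/23)² = (-29 + (1/23)*37)² = (-29 + 37/23)² = (-630/23)² = 396900/529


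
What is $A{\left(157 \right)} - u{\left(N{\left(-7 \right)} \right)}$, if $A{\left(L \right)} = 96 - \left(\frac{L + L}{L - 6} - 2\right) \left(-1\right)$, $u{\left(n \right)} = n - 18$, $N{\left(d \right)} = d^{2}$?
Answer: $\frac{9827}{151} \approx 65.079$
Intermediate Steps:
$u{\left(n \right)} = -18 + n$
$A{\left(L \right)} = 94 + \frac{2 L}{-6 + L}$ ($A{\left(L \right)} = 96 - \left(\frac{2 L}{-6 + L} - 2\right) \left(-1\right) = 96 - \left(-2 + \frac{2 L}{-6 + L}\right) \left(-1\right) = 96 - \left(2 - \frac{2 L}{-6 + L}\right) = 96 + \left(-2 + \frac{2 L}{-6 + L}\right) = 94 + \frac{2 L}{-6 + L}$)
$A{\left(157 \right)} - u{\left(N{\left(-7 \right)} \right)} = \frac{12 \left(-47 + 8 \cdot 157\right)}{-6 + 157} - \left(-18 + \left(-7\right)^{2}\right) = \frac{12 \left(-47 + 1256\right)}{151} - \left(-18 + 49\right) = 12 \cdot \frac{1}{151} \cdot 1209 - 31 = \frac{14508}{151} - 31 = \frac{9827}{151}$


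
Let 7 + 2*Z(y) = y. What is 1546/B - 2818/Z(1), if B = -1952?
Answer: 2748049/2928 ≈ 938.54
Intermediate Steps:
Z(y) = -7/2 + y/2
1546/B - 2818/Z(1) = 1546/(-1952) - 2818/(-7/2 + (1/2)*1) = 1546*(-1/1952) - 2818/(-7/2 + 1/2) = -773/976 - 2818/(-3) = -773/976 - 2818*(-1/3) = -773/976 + 2818/3 = 2748049/2928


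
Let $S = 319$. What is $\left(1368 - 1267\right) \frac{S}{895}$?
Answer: $\frac{32219}{895} \approx 35.999$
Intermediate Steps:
$\left(1368 - 1267\right) \frac{S}{895} = \left(1368 - 1267\right) \frac{319}{895} = 101 \cdot 319 \cdot \frac{1}{895} = 101 \cdot \frac{319}{895} = \frac{32219}{895}$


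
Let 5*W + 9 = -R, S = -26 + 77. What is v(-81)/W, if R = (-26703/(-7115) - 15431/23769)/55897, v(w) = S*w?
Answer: 195253808739412725/85078437216797 ≈ 2295.0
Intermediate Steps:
S = 51
v(w) = 51*w
R = 524912042/9453101367195 (R = (-26703*(-1/7115) - 15431*1/23769)*(1/55897) = (26703/7115 - 15431/23769)*(1/55897) = (524912042/169116435)*(1/55897) = 524912042/9453101367195 ≈ 5.5528e-5)
W = -85078437216797/47265506835975 (W = -9/5 + (-1*524912042/9453101367195)/5 = -9/5 + (⅕)*(-524912042/9453101367195) = -9/5 - 524912042/47265506835975 = -85078437216797/47265506835975 ≈ -1.8000)
v(-81)/W = (51*(-81))/(-85078437216797/47265506835975) = -4131*(-47265506835975/85078437216797) = 195253808739412725/85078437216797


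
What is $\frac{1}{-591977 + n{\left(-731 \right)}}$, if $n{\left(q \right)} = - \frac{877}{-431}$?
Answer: $- \frac{431}{255141210} \approx -1.6893 \cdot 10^{-6}$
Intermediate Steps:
$n{\left(q \right)} = \frac{877}{431}$ ($n{\left(q \right)} = \left(-877\right) \left(- \frac{1}{431}\right) = \frac{877}{431}$)
$\frac{1}{-591977 + n{\left(-731 \right)}} = \frac{1}{-591977 + \frac{877}{431}} = \frac{1}{- \frac{255141210}{431}} = - \frac{431}{255141210}$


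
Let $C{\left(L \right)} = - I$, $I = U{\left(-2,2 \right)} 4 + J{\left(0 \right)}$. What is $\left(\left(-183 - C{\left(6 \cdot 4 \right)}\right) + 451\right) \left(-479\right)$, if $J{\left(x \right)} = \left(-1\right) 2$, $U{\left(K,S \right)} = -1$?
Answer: $-125498$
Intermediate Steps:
$J{\left(x \right)} = -2$
$I = -6$ ($I = \left(-1\right) 4 - 2 = -4 - 2 = -6$)
$C{\left(L \right)} = 6$ ($C{\left(L \right)} = \left(-1\right) \left(-6\right) = 6$)
$\left(\left(-183 - C{\left(6 \cdot 4 \right)}\right) + 451\right) \left(-479\right) = \left(\left(-183 - 6\right) + 451\right) \left(-479\right) = \left(-189 + 451\right) \left(-479\right) = 262 \left(-479\right) = -125498$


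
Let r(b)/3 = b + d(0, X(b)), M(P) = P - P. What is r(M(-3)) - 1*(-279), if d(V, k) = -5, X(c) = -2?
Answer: 264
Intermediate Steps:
M(P) = 0
r(b) = -15 + 3*b (r(b) = 3*(b - 5) = 3*(-5 + b) = -15 + 3*b)
r(M(-3)) - 1*(-279) = (-15 + 3*0) - 1*(-279) = (-15 + 0) + 279 = -15 + 279 = 264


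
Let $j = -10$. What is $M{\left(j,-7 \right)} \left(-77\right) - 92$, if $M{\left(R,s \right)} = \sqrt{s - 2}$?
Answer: $-92 - 231 i \approx -92.0 - 231.0 i$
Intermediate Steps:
$M{\left(R,s \right)} = \sqrt{-2 + s}$
$M{\left(j,-7 \right)} \left(-77\right) - 92 = \sqrt{-2 - 7} \left(-77\right) - 92 = \sqrt{-9} \left(-77\right) - 92 = 3 i \left(-77\right) - 92 = - 231 i - 92 = -92 - 231 i$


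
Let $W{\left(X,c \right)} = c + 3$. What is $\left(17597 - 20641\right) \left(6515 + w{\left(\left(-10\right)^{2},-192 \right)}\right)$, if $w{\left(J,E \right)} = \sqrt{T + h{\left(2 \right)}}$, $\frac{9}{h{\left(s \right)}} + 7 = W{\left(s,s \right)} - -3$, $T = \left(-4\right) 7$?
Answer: $-19831660 - 3044 i \sqrt{19} \approx -1.9832 \cdot 10^{7} - 13268.0 i$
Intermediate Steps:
$T = -28$
$W{\left(X,c \right)} = 3 + c$
$h{\left(s \right)} = \frac{9}{-1 + s}$ ($h{\left(s \right)} = \frac{9}{-7 + \left(\left(3 + s\right) - -3\right)} = \frac{9}{-7 + \left(\left(3 + s\right) + 3\right)} = \frac{9}{-7 + \left(6 + s\right)} = \frac{9}{-1 + s}$)
$w{\left(J,E \right)} = i \sqrt{19}$ ($w{\left(J,E \right)} = \sqrt{-28 + \frac{9}{-1 + 2}} = \sqrt{-28 + \frac{9}{1}} = \sqrt{-28 + 9 \cdot 1} = \sqrt{-28 + 9} = \sqrt{-19} = i \sqrt{19}$)
$\left(17597 - 20641\right) \left(6515 + w{\left(\left(-10\right)^{2},-192 \right)}\right) = \left(17597 - 20641\right) \left(6515 + i \sqrt{19}\right) = - 3044 \left(6515 + i \sqrt{19}\right) = -19831660 - 3044 i \sqrt{19}$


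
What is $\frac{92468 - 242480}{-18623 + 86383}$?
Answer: $- \frac{37503}{16940} \approx -2.2139$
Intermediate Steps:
$\frac{92468 - 242480}{-18623 + 86383} = - \frac{150012}{67760} = \left(-150012\right) \frac{1}{67760} = - \frac{37503}{16940}$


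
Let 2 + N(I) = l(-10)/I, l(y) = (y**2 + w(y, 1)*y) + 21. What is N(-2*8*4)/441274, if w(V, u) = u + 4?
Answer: -199/28241536 ≈ -7.0464e-6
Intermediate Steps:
w(V, u) = 4 + u
l(y) = 21 + y**2 + 5*y (l(y) = (y**2 + (4 + 1)*y) + 21 = (y**2 + 5*y) + 21 = 21 + y**2 + 5*y)
N(I) = -2 + 71/I (N(I) = -2 + (21 + (-10)**2 + 5*(-10))/I = -2 + (21 + 100 - 50)/I = -2 + 71/I)
N(-2*8*4)/441274 = (-2 + 71/((-2*8*4)))/441274 = (-2 + 71/((-16*4)))*(1/441274) = (-2 + 71/(-64))*(1/441274) = (-2 + 71*(-1/64))*(1/441274) = (-2 - 71/64)*(1/441274) = -199/64*1/441274 = -199/28241536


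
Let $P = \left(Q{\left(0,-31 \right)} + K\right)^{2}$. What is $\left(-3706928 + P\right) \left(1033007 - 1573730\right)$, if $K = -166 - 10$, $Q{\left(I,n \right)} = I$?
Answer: $1987671793296$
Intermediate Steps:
$K = -176$
$P = 30976$ ($P = \left(0 - 176\right)^{2} = \left(-176\right)^{2} = 30976$)
$\left(-3706928 + P\right) \left(1033007 - 1573730\right) = \left(-3706928 + 30976\right) \left(1033007 - 1573730\right) = \left(-3675952\right) \left(-540723\right) = 1987671793296$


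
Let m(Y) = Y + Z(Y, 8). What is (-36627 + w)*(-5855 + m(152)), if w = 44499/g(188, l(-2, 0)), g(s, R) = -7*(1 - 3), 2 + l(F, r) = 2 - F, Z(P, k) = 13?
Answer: 190321965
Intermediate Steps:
l(F, r) = -F (l(F, r) = -2 + (2 - F) = -F)
g(s, R) = 14 (g(s, R) = -7*(-2) = 14)
m(Y) = 13 + Y (m(Y) = Y + 13 = 13 + Y)
w = 6357/2 (w = 44499/14 = 44499*(1/14) = 6357/2 ≈ 3178.5)
(-36627 + w)*(-5855 + m(152)) = (-36627 + 6357/2)*(-5855 + (13 + 152)) = -66897*(-5855 + 165)/2 = -66897/2*(-5690) = 190321965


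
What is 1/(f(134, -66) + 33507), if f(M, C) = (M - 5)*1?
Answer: 1/33636 ≈ 2.9730e-5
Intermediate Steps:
f(M, C) = -5 + M (f(M, C) = (-5 + M)*1 = -5 + M)
1/(f(134, -66) + 33507) = 1/((-5 + 134) + 33507) = 1/(129 + 33507) = 1/33636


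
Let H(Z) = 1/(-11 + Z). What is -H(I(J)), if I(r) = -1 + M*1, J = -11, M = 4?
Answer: ⅛ ≈ 0.12500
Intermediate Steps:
I(r) = 3 (I(r) = -1 + 4*1 = -1 + 4 = 3)
-H(I(J)) = -1/(-11 + 3) = -1/(-8) = -1*(-⅛) = ⅛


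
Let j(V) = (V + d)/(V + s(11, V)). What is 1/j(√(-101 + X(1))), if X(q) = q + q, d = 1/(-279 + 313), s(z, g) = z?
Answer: 34*(-11*I + 3*√11)/(-I + 102*√11) ≈ 1.0033 - 1.1026*I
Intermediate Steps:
d = 1/34 ≈ 0.029412
X(q) = 2*q
j(V) = (1/34 + V)/(11 + V) (j(V) = (V + 1/34)/(V + 11) = (1/34 + V)/(11 + V))
1/j(√(-101 + X(1))) = 1/((1/34 + √(-101 + 2*1))/(11 + √(-101 + 2*1))) = 1/((1/34 + √(-101 + 2))/(11 + √(-101 + 2))) = 1/((1/34 + √(-99))/(11 + √(-99))) = 1/((1/34 + 3*I*√11)/(11 + 3*I*√11)) = (11 + 3*I*√11)/(1/34 + 3*I*√11)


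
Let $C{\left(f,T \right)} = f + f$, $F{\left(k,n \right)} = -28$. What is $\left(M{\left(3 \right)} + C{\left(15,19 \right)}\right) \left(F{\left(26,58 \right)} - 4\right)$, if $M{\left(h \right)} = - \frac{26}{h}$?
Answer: $- \frac{2048}{3} \approx -682.67$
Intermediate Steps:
$C{\left(f,T \right)} = 2 f$
$\left(M{\left(3 \right)} + C{\left(15,19 \right)}\right) \left(F{\left(26,58 \right)} - 4\right) = \left(- \frac{26}{3} + 2 \cdot 15\right) \left(-28 - 4\right) = \left(\left(-26\right) \frac{1}{3} + 30\right) \left(-32\right) = \left(- \frac{26}{3} + 30\right) \left(-32\right) = \frac{64}{3} \left(-32\right) = - \frac{2048}{3}$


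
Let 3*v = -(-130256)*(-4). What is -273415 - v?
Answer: -299221/3 ≈ -99740.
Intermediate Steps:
v = -521024/3 (v = (-(-130256)*(-4))/3 = (-8141*64)/3 = (1/3)*(-521024) = -521024/3 ≈ -1.7367e+5)
-273415 - v = -273415 - 1*(-521024/3) = -273415 + 521024/3 = -299221/3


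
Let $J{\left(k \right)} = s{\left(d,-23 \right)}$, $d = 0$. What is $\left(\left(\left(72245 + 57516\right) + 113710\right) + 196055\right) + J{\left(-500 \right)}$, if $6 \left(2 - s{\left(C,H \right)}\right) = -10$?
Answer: $\frac{1318589}{3} \approx 4.3953 \cdot 10^{5}$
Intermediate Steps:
$s{\left(C,H \right)} = \frac{11}{3}$ ($s{\left(C,H \right)} = 2 - - \frac{5}{3} = 2 + \frac{5}{3} = \frac{11}{3}$)
$J{\left(k \right)} = \frac{11}{3}$
$\left(\left(\left(72245 + 57516\right) + 113710\right) + 196055\right) + J{\left(-500 \right)} = \left(\left(\left(72245 + 57516\right) + 113710\right) + 196055\right) + \frac{11}{3} = \left(\left(129761 + 113710\right) + 196055\right) + \frac{11}{3} = \left(243471 + 196055\right) + \frac{11}{3} = 439526 + \frac{11}{3} = \frac{1318589}{3}$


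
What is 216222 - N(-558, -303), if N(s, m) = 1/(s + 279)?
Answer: 60325939/279 ≈ 2.1622e+5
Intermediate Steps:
N(s, m) = 1/(279 + s)
216222 - N(-558, -303) = 216222 - 1/(279 - 558) = 216222 - 1/(-279) = 216222 - 1*(-1/279) = 216222 + 1/279 = 60325939/279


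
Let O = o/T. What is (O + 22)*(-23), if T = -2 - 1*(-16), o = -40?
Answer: -3082/7 ≈ -440.29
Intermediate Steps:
T = 14 (T = -2 + 16 = 14)
O = -20/7 (O = -40/14 = -40*1/14 = -20/7 ≈ -2.8571)
(O + 22)*(-23) = (-20/7 + 22)*(-23) = (134/7)*(-23) = -3082/7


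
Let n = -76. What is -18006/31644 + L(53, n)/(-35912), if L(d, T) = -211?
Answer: -53329549/94699944 ≈ -0.56314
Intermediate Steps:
-18006/31644 + L(53, n)/(-35912) = -18006/31644 - 211/(-35912) = -18006*1/31644 - 211*(-1/35912) = -3001/5274 + 211/35912 = -53329549/94699944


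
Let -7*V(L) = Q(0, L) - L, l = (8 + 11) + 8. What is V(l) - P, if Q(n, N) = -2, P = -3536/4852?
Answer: 41365/8491 ≈ 4.8716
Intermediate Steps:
P = -884/1213 (P = -3536*1/4852 = -884/1213 ≈ -0.72877)
l = 27 (l = 19 + 8 = 27)
V(L) = 2/7 + L/7 (V(L) = -(-2 - L)/7 = 2/7 + L/7)
V(l) - P = (2/7 + (1/7)*27) - 1*(-884/1213) = (2/7 + 27/7) + 884/1213 = 29/7 + 884/1213 = 41365/8491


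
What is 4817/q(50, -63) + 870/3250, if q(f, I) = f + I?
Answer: -120338/325 ≈ -370.27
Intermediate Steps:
q(f, I) = I + f
4817/q(50, -63) + 870/3250 = 4817/(-63 + 50) + 870/3250 = 4817/(-13) + 870*(1/3250) = 4817*(-1/13) + 87/325 = -4817/13 + 87/325 = -120338/325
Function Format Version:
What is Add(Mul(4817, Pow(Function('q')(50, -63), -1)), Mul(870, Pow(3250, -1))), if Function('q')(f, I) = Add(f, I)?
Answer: Rational(-120338, 325) ≈ -370.27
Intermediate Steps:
Function('q')(f, I) = Add(I, f)
Add(Mul(4817, Pow(Function('q')(50, -63), -1)), Mul(870, Pow(3250, -1))) = Add(Mul(4817, Pow(Add(-63, 50), -1)), Mul(870, Pow(3250, -1))) = Add(Mul(4817, Pow(-13, -1)), Mul(870, Rational(1, 3250))) = Add(Mul(4817, Rational(-1, 13)), Rational(87, 325)) = Add(Rational(-4817, 13), Rational(87, 325)) = Rational(-120338, 325)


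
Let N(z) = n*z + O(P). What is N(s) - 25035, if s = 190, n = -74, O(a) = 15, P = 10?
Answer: -39080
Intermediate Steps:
N(z) = 15 - 74*z (N(z) = -74*z + 15 = 15 - 74*z)
N(s) - 25035 = (15 - 74*190) - 25035 = (15 - 14060) - 25035 = -14045 - 25035 = -39080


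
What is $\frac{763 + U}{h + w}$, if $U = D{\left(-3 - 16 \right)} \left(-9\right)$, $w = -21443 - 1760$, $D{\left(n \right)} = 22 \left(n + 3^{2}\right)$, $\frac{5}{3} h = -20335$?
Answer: $- \frac{2743}{35404} \approx -0.077477$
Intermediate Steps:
$h = -12201$ ($h = \frac{3}{5} \left(-20335\right) = -12201$)
$D{\left(n \right)} = 198 + 22 n$ ($D{\left(n \right)} = 22 \left(n + 9\right) = 22 \left(9 + n\right) = 198 + 22 n$)
$w = -23203$
$U = 1980$ ($U = \left(198 + 22 \left(-3 - 16\right)\right) \left(-9\right) = \left(198 + 22 \left(-19\right)\right) \left(-9\right) = \left(198 - 418\right) \left(-9\right) = \left(-220\right) \left(-9\right) = 1980$)
$\frac{763 + U}{h + w} = \frac{763 + 1980}{-12201 - 23203} = \frac{2743}{-35404} = 2743 \left(- \frac{1}{35404}\right) = - \frac{2743}{35404}$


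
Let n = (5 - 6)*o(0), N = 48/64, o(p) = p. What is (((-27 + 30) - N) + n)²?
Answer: 81/16 ≈ 5.0625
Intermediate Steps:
N = ¾ (N = 48*(1/64) = ¾ ≈ 0.75000)
n = 0 (n = (5 - 6)*0 = -1*0 = 0)
(((-27 + 30) - N) + n)² = (((-27 + 30) - 1*¾) + 0)² = ((3 - ¾) + 0)² = (9/4 + 0)² = (9/4)² = 81/16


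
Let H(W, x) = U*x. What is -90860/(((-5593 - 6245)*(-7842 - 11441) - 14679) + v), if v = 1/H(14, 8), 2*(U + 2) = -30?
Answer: -1765280/4434716657 ≈ -0.00039806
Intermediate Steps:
U = -17 (U = -2 + (½)*(-30) = -2 - 15 = -17)
H(W, x) = -17*x
v = -1/136 (v = 1/(-17*8) = 1/(-136) = -1/136 ≈ -0.0073529)
-90860/(((-5593 - 6245)*(-7842 - 11441) - 14679) + v) = -90860/(((-5593 - 6245)*(-7842 - 11441) - 14679) - 1/136) = -90860/((-11838*(-19283) - 14679) - 1/136) = -90860/((228272154 - 14679) - 1/136) = -90860/(228257475 - 1/136) = -90860/31043016599/136 = -90860*136/31043016599 = -1765280/4434716657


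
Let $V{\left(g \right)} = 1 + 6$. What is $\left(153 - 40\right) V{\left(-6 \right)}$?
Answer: $791$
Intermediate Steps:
$V{\left(g \right)} = 7$
$\left(153 - 40\right) V{\left(-6 \right)} = \left(153 - 40\right) 7 = 113 \cdot 7 = 791$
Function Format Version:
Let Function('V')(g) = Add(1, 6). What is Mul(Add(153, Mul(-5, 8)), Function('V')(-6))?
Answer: 791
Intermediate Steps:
Function('V')(g) = 7
Mul(Add(153, Mul(-5, 8)), Function('V')(-6)) = Mul(Add(153, Mul(-5, 8)), 7) = Mul(Add(153, -40), 7) = Mul(113, 7) = 791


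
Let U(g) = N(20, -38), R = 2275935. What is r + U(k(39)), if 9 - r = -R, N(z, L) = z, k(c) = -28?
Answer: 2275964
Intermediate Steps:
U(g) = 20
r = 2275944 (r = 9 - (-1)*2275935 = 9 - 1*(-2275935) = 9 + 2275935 = 2275944)
r + U(k(39)) = 2275944 + 20 = 2275964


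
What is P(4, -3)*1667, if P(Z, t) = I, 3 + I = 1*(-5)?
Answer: -13336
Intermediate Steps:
I = -8 (I = -3 + 1*(-5) = -3 - 5 = -8)
P(Z, t) = -8
P(4, -3)*1667 = -8*1667 = -13336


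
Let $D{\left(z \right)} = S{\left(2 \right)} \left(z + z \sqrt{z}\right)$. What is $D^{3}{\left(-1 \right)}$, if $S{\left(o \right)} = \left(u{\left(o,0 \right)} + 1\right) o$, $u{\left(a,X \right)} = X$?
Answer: $16 - 16 i \approx 16.0 - 16.0 i$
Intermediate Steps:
$S{\left(o \right)} = o$ ($S{\left(o \right)} = \left(0 + 1\right) o = 1 o = o$)
$D{\left(z \right)} = 2 z + 2 z^{\frac{3}{2}}$ ($D{\left(z \right)} = 2 \left(z + z \sqrt{z}\right) = 2 \left(z + z^{\frac{3}{2}}\right) = 2 z + 2 z^{\frac{3}{2}}$)
$D^{3}{\left(-1 \right)} = \left(2 \left(-1\right) + 2 \left(-1\right)^{\frac{3}{2}}\right)^{3} = \left(-2 + 2 \left(- i\right)\right)^{3} = \left(-2 - 2 i\right)^{3}$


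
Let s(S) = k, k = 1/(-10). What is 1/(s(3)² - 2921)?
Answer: -100/292099 ≈ -0.00034235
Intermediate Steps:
k = -⅒ ≈ -0.10000
s(S) = -⅒
1/(s(3)² - 2921) = 1/((-⅒)² - 2921) = 1/(1/100 - 2921) = 1/(-292099/100) = -100/292099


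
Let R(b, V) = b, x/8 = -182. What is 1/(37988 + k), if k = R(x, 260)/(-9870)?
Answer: 705/26781644 ≈ 2.6324e-5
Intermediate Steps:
x = -1456 (x = 8*(-182) = -1456)
k = 104/705 (k = -1456/(-9870) = -1456*(-1/9870) = 104/705 ≈ 0.14752)
1/(37988 + k) = 1/(37988 + 104/705) = 1/(26781644/705) = 705/26781644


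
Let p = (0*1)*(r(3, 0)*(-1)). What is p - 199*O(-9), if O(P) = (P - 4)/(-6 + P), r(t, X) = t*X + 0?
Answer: -2587/15 ≈ -172.47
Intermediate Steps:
r(t, X) = X*t (r(t, X) = X*t + 0 = X*t)
p = 0 (p = (0*1)*((0*3)*(-1)) = 0*(0*(-1)) = 0*0 = 0)
O(P) = (-4 + P)/(-6 + P)
p - 199*O(-9) = 0 - 199*(-4 - 9)/(-6 - 9) = 0 - 199*(-13)/(-15) = 0 - (-199)*(-13)/15 = 0 - 199*13/15 = 0 - 2587/15 = -2587/15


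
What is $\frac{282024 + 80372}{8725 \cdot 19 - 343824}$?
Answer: $- \frac{362396}{178049} \approx -2.0354$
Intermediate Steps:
$\frac{282024 + 80372}{8725 \cdot 19 - 343824} = \frac{362396}{165775 - 343824} = \frac{362396}{-178049} = 362396 \left(- \frac{1}{178049}\right) = - \frac{362396}{178049}$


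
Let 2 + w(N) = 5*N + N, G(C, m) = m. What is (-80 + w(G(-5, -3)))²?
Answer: 10000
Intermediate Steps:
w(N) = -2 + 6*N (w(N) = -2 + (5*N + N) = -2 + 6*N)
(-80 + w(G(-5, -3)))² = (-80 + (-2 + 6*(-3)))² = (-80 + (-2 - 18))² = (-80 - 20)² = (-100)² = 10000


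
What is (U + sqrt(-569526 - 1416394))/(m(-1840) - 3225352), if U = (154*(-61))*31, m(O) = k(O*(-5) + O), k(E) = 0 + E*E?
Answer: -145607/25472124 + I*sqrt(31030)/6368031 ≈ -0.0057163 + 2.7662e-5*I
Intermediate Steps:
k(E) = E**2 (k(E) = 0 + E**2 = E**2)
m(O) = 16*O**2 (m(O) = (O*(-5) + O)**2 = (-5*O + O)**2 = (-4*O)**2 = 16*O**2)
U = -291214 (U = -9394*31 = -291214)
(U + sqrt(-569526 - 1416394))/(m(-1840) - 3225352) = (-291214 + sqrt(-569526 - 1416394))/(16*(-1840)**2 - 3225352) = (-291214 + sqrt(-1985920))/(16*3385600 - 3225352) = (-291214 + 8*I*sqrt(31030))/(54169600 - 3225352) = (-291214 + 8*I*sqrt(31030))/50944248 = (-291214 + 8*I*sqrt(31030))*(1/50944248) = -145607/25472124 + I*sqrt(31030)/6368031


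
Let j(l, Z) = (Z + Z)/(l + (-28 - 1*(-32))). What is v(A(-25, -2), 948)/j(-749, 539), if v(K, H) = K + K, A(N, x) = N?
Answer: 18625/539 ≈ 34.555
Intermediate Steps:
j(l, Z) = 2*Z/(4 + l) (j(l, Z) = (2*Z)/(l + (-28 + 32)) = (2*Z)/(l + 4) = (2*Z)/(4 + l) = 2*Z/(4 + l))
v(K, H) = 2*K
v(A(-25, -2), 948)/j(-749, 539) = (2*(-25))/((2*539/(4 - 749))) = -50/(2*539/(-745)) = -50/(2*539*(-1/745)) = -50/(-1078/745) = -50*(-745/1078) = 18625/539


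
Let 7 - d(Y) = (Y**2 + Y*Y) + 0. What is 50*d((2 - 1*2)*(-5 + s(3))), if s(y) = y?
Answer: 350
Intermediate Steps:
d(Y) = 7 - 2*Y**2 (d(Y) = 7 - ((Y**2 + Y*Y) + 0) = 7 - ((Y**2 + Y**2) + 0) = 7 - (2*Y**2 + 0) = 7 - 2*Y**2)
50*d((2 - 1*2)*(-5 + s(3))) = 50*(7 - 2*(-5 + 3)**2*(2 - 1*2)**2) = 50*(7 - 2*4*(2 - 2)**2) = 50*(7 - 2*(0*(-2))**2) = 50*(7 - 2*0**2) = 50*(7 - 2*0) = 50*(7 + 0) = 50*7 = 350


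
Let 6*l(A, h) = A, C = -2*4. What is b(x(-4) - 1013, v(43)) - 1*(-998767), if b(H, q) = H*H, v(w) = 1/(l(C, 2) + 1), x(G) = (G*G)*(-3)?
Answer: 2124488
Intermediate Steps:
C = -8
l(A, h) = A/6
x(G) = -3*G² (x(G) = G²*(-3) = -3*G²)
v(w) = -3 (v(w) = 1/((⅙)*(-8) + 1) = 1/(-4/3 + 1) = 1/(-⅓) = -3)
b(H, q) = H²
b(x(-4) - 1013, v(43)) - 1*(-998767) = (-3*(-4)² - 1013)² - 1*(-998767) = (-3*16 - 1013)² + 998767 = (-48 - 1013)² + 998767 = (-1061)² + 998767 = 1125721 + 998767 = 2124488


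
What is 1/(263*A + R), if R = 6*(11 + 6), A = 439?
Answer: 1/115559 ≈ 8.6536e-6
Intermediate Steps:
R = 102 (R = 6*17 = 102)
1/(263*A + R) = 1/(263*439 + 102) = 1/(115457 + 102) = 1/115559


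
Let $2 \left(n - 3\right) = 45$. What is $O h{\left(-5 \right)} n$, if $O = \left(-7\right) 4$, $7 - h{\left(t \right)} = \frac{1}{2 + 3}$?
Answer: $- \frac{24276}{5} \approx -4855.2$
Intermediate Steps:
$n = \frac{51}{2}$ ($n = 3 + \frac{1}{2} \cdot 45 = 3 + \frac{45}{2} = \frac{51}{2} \approx 25.5$)
$h{\left(t \right)} = \frac{34}{5}$ ($h{\left(t \right)} = 7 - \frac{1}{2 + 3} = 7 - \frac{1}{5} = \frac{34}{5}$)
$O = -28$
$O h{\left(-5 \right)} n = \left(-28\right) \frac{34}{5} \cdot \frac{51}{2} = \left(- \frac{952}{5}\right) \frac{51}{2} = - \frac{24276}{5}$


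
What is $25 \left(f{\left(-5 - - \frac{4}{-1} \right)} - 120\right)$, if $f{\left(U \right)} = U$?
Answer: $-3225$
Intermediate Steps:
$25 \left(f{\left(-5 - - \frac{4}{-1} \right)} - 120\right) = 25 \left(\left(-5 - - \frac{4}{-1}\right) - 120\right) = 25 \left(\left(-5 - \left(-4\right) \left(-1\right)\right) - 120\right) = 25 \left(\left(-5 - 4\right) - 120\right) = 25 \left(-9 - 120\right) = 25 \left(-129\right) = -3225$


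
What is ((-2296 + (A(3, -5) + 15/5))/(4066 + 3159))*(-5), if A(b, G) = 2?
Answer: 2291/1445 ≈ 1.5855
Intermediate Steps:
((-2296 + (A(3, -5) + 15/5))/(4066 + 3159))*(-5) = ((-2296 + (2 + 15/5))/(4066 + 3159))*(-5) = ((-2296 + (2 + 15*(1/5)))/7225)*(-5) = ((-2296 + (2 + 3))*(1/7225))*(-5) = ((-2296 + 5)*(1/7225))*(-5) = -2291*1/7225*(-5) = -2291/7225*(-5) = 2291/1445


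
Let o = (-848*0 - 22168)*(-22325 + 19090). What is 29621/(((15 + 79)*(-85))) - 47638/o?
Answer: -1249768011/337053356 ≈ -3.7079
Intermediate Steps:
o = 71713480 (o = (0 - 22168)*(-3235) = -22168*(-3235) = 71713480)
29621/(((15 + 79)*(-85))) - 47638/o = 29621/(((15 + 79)*(-85))) - 47638/71713480 = 29621/((94*(-85))) - 47638*1/71713480 = 29621/(-7990) - 23819/35856740 = 29621*(-1/7990) - 23819/35856740 = -29621/7990 - 23819/35856740 = -1249768011/337053356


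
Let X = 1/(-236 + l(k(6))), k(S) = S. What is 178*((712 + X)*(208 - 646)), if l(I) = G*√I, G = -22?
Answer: -366310618494/6599 - 214401*√6/6599 ≈ -5.5510e+7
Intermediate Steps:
l(I) = -22*√I
X = 1/(-236 - 22*√6) ≈ -0.0034496
178*((712 + X)*(208 - 646)) = 178*((712 + (-59/13198 + 11*√6/26396))*(208 - 646)) = 178*((9396917/13198 + 11*√6/26396)*(-438)) = 178*(-2057924823/6599 - 2409*√6/13198) = -366310618494/6599 - 214401*√6/6599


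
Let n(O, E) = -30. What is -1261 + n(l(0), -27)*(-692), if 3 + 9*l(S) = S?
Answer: 19499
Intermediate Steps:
l(S) = -⅓ + S/9
-1261 + n(l(0), -27)*(-692) = -1261 - 30*(-692) = -1261 + 20760 = 19499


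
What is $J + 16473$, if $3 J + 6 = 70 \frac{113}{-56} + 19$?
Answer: $\frac{65721}{4} \approx 16430.0$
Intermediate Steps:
$J = - \frac{171}{4}$ ($J = -2 + \frac{70 \frac{113}{-56} + 19}{3} = -2 + \frac{70 \cdot 113 \left(- \frac{1}{56}\right) + 19}{3} = -2 + \frac{70 \left(- \frac{113}{56}\right) + 19}{3} = -2 + \frac{- \frac{565}{4} + 19}{3} = -2 + \frac{1}{3} \left(- \frac{489}{4}\right) = -2 - \frac{163}{4} = - \frac{171}{4} \approx -42.75$)
$J + 16473 = - \frac{171}{4} + 16473 = \frac{65721}{4}$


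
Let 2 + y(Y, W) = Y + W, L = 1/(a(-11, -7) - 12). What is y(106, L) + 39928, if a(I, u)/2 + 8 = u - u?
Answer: 1120895/28 ≈ 40032.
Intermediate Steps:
a(I, u) = -16 (a(I, u) = -16 + 2*(u - u) = -16 + 2*0 = -16 + 0 = -16)
L = -1/28 (L = 1/(-16 - 12) = 1/(-28) = -1/28 ≈ -0.035714)
y(Y, W) = -2 + W + Y (y(Y, W) = -2 + (Y + W) = -2 + (W + Y) = -2 + W + Y)
y(106, L) + 39928 = (-2 - 1/28 + 106) + 39928 = 2911/28 + 39928 = 1120895/28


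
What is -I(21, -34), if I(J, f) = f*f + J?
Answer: -1177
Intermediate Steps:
I(J, f) = J + f² (I(J, f) = f² + J = J + f²)
-I(21, -34) = -(21 + (-34)²) = -(21 + 1156) = -1*1177 = -1177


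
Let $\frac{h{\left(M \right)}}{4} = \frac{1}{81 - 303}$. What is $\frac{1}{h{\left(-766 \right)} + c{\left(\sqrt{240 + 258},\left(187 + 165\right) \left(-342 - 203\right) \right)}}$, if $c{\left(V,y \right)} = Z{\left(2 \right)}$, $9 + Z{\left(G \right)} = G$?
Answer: $- \frac{111}{779} \approx -0.14249$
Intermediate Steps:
$Z{\left(G \right)} = -9 + G$
$c{\left(V,y \right)} = -7$ ($c{\left(V,y \right)} = -9 + 2 = -7$)
$h{\left(M \right)} = - \frac{2}{111}$ ($h{\left(M \right)} = \frac{4}{81 - 303} = \frac{4}{-222} = 4 \left(- \frac{1}{222}\right) = - \frac{2}{111}$)
$\frac{1}{h{\left(-766 \right)} + c{\left(\sqrt{240 + 258},\left(187 + 165\right) \left(-342 - 203\right) \right)}} = \frac{1}{- \frac{2}{111} - 7} = \frac{1}{- \frac{779}{111}} = - \frac{111}{779}$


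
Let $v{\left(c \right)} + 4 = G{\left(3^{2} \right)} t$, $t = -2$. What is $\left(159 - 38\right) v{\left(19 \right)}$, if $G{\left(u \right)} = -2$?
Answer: $0$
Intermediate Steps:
$v{\left(c \right)} = 0$ ($v{\left(c \right)} = -4 - -4 = -4 + 4 = 0$)
$\left(159 - 38\right) v{\left(19 \right)} = \left(159 - 38\right) 0 = 121 \cdot 0 = 0$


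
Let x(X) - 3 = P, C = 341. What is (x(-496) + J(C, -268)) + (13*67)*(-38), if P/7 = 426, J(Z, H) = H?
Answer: -30381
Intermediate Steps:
P = 2982 (P = 7*426 = 2982)
x(X) = 2985 (x(X) = 3 + 2982 = 2985)
(x(-496) + J(C, -268)) + (13*67)*(-38) = (2985 - 268) + (13*67)*(-38) = 2717 + 871*(-38) = 2717 - 33098 = -30381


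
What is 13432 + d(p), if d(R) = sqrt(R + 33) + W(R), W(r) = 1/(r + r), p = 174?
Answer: 4674337/348 + 3*sqrt(23) ≈ 13446.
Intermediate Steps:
W(r) = 1/(2*r)
d(R) = sqrt(33 + R) + 1/(2*R) (d(R) = sqrt(R + 33) + 1/(2*R) = sqrt(33 + R) + 1/(2*R))
13432 + d(p) = 13432 + (sqrt(33 + 174) + (1/2)/174) = 13432 + (sqrt(207) + (1/2)*(1/174)) = 13432 + (3*sqrt(23) + 1/348) = 13432 + (1/348 + 3*sqrt(23)) = 4674337/348 + 3*sqrt(23)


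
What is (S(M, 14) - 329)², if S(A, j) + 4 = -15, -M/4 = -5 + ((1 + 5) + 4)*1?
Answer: 121104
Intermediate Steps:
M = -20 (M = -4*(-5 + ((1 + 5) + 4)*1) = -4*(-5 + (6 + 4)*1) = -4*(-5 + 10*1) = -4*(-5 + 10) = -4*5 = -20)
S(A, j) = -19 (S(A, j) = -4 - 15 = -19)
(S(M, 14) - 329)² = (-19 - 329)² = (-348)² = 121104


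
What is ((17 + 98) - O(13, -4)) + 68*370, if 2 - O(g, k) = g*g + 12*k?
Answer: 25394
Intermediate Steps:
O(g, k) = 2 - g² - 12*k (O(g, k) = 2 - (g*g + 12*k) = 2 - (g² + 12*k) = 2 + (-g² - 12*k) = 2 - g² - 12*k)
((17 + 98) - O(13, -4)) + 68*370 = ((17 + 98) - (2 - 1*13² - 12*(-4))) + 68*370 = (115 - (2 - 1*169 + 48)) + 25160 = (115 - (2 - 169 + 48)) + 25160 = (115 - 1*(-119)) + 25160 = (115 + 119) + 25160 = 234 + 25160 = 25394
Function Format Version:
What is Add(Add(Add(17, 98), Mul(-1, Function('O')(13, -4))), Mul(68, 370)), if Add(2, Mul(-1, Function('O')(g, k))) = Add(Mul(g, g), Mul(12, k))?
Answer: 25394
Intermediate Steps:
Function('O')(g, k) = Add(2, Mul(-1, Pow(g, 2)), Mul(-12, k)) (Function('O')(g, k) = Add(2, Mul(-1, Add(Mul(g, g), Mul(12, k)))) = Add(2, Mul(-1, Add(Pow(g, 2), Mul(12, k)))) = Add(2, Add(Mul(-1, Pow(g, 2)), Mul(-12, k))) = Add(2, Mul(-1, Pow(g, 2)), Mul(-12, k)))
Add(Add(Add(17, 98), Mul(-1, Function('O')(13, -4))), Mul(68, 370)) = Add(Add(Add(17, 98), Mul(-1, Add(2, Mul(-1, Pow(13, 2)), Mul(-12, -4)))), Mul(68, 370)) = Add(Add(115, Mul(-1, Add(2, Mul(-1, 169), 48))), 25160) = Add(Add(115, Mul(-1, Add(2, -169, 48))), 25160) = Add(Add(115, Mul(-1, -119)), 25160) = Add(Add(115, 119), 25160) = Add(234, 25160) = 25394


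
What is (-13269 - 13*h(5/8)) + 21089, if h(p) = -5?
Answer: 7885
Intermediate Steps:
(-13269 - 13*h(5/8)) + 21089 = (-13269 - 13*(-5)) + 21089 = (-13269 + 65) + 21089 = -13204 + 21089 = 7885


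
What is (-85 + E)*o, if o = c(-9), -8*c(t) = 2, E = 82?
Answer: ¾ ≈ 0.75000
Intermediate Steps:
c(t) = -¼ (c(t) = -⅛*2 = -¼)
o = -¼ ≈ -0.25000
(-85 + E)*o = (-85 + 82)*(-¼) = -3*(-¼) = ¾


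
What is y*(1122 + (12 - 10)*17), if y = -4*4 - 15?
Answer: -35836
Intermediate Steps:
y = -31 (y = -16 - 15 = -31)
y*(1122 + (12 - 10)*17) = -31*(1122 + (12 - 10)*17) = -31*(1122 + 2*17) = -31*(1122 + 34) = -31*1156 = -35836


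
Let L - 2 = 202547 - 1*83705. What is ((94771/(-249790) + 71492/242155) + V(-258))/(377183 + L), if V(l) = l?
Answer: -624438753077/1200145212337246 ≈ -0.00052030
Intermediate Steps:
L = 118844 (L = 2 + (202547 - 1*83705) = 2 + (202547 - 83705) = 2 + 118842 = 118844)
((94771/(-249790) + 71492/242155) + V(-258))/(377183 + L) = ((94771/(-249790) + 71492/242155) - 258)/(377183 + 118844) = ((94771*(-1/249790) + 71492*(1/242155)) - 258)/496027 = ((-94771/249790 + 71492/242155) - 258)*(1/496027) = (-203651393/2419515898 - 258)*(1/496027) = -624438753077/2419515898*1/496027 = -624438753077/1200145212337246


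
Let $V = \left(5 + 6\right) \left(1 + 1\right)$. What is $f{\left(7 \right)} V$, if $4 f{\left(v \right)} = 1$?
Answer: $\frac{11}{2} \approx 5.5$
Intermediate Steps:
$f{\left(v \right)} = \frac{1}{4}$ ($f{\left(v \right)} = \frac{1}{4} \cdot 1 = \frac{1}{4}$)
$V = 22$ ($V = 11 \cdot 2 = 22$)
$f{\left(7 \right)} V = \frac{1}{4} \cdot 22 = \frac{11}{2}$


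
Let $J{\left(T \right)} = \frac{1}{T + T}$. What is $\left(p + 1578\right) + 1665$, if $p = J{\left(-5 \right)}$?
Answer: $\frac{32429}{10} \approx 3242.9$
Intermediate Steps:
$J{\left(T \right)} = \frac{1}{2 T}$
$p = - \frac{1}{10}$ ($p = \frac{1}{2 \left(-5\right)} = \frac{1}{2} \left(- \frac{1}{5}\right) = - \frac{1}{10} \approx -0.1$)
$\left(p + 1578\right) + 1665 = \left(- \frac{1}{10} + 1578\right) + 1665 = \frac{15779}{10} + 1665 = \frac{32429}{10}$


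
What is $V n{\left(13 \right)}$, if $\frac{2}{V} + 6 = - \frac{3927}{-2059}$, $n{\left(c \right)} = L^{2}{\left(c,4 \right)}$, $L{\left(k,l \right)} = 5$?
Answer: $- \frac{102950}{8427} \approx -12.217$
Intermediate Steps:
$n{\left(c \right)} = 25$ ($n{\left(c \right)} = 5^{2} = 25$)
$V = - \frac{4118}{8427}$ ($V = \frac{2}{-6 - \frac{3927}{-2059}} = \frac{2}{-6 - - \frac{3927}{2059}} = \frac{2}{-6 + \frac{3927}{2059}} = \frac{2}{- \frac{8427}{2059}} = 2 \left(- \frac{2059}{8427}\right) = - \frac{4118}{8427} \approx -0.48867$)
$V n{\left(13 \right)} = \left(- \frac{4118}{8427}\right) 25 = - \frac{102950}{8427}$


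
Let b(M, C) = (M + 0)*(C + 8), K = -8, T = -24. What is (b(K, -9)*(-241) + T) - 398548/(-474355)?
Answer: -925542412/474355 ≈ -1951.2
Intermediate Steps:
b(M, C) = M*(8 + C)
(b(K, -9)*(-241) + T) - 398548/(-474355) = (-8*(8 - 9)*(-241) - 24) - 398548/(-474355) = (-8*(-1)*(-241) - 24) - 398548*(-1/474355) = (8*(-241) - 24) + 398548/474355 = (-1928 - 24) + 398548/474355 = -1952 + 398548/474355 = -925542412/474355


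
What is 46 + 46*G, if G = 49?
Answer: 2300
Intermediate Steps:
46 + 46*G = 46 + 46*49 = 46 + 2254 = 2300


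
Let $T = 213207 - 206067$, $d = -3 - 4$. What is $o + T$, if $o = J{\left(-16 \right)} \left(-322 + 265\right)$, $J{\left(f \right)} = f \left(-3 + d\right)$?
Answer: $-1980$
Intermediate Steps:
$d = -7$ ($d = -3 - 4 = -7$)
$T = 7140$
$J{\left(f \right)} = - 10 f$ ($J{\left(f \right)} = f \left(-3 - 7\right) = f \left(-10\right) = - 10 f$)
$o = -9120$ ($o = \left(-10\right) \left(-16\right) \left(-322 + 265\right) = 160 \left(-57\right) = -9120$)
$o + T = -9120 + 7140 = -1980$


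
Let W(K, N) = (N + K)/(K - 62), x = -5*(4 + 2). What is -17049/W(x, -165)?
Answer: -522836/65 ≈ -8043.6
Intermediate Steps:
x = -30 (x = -5*6 = -30)
W(K, N) = (K + N)/(-62 + K)
-17049/W(x, -165) = -17049*(-62 - 30)/(-30 - 165) = -17049/(-195/(-92)) = -17049/((-1/92*(-195))) = -17049/195/92 = -17049*92/195 = -522836/65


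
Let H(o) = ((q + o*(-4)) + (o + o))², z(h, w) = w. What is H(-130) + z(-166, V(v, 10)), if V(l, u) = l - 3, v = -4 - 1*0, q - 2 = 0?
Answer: 68637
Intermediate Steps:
q = 2 (q = 2 + 0 = 2)
v = -4 (v = -4 + 0 = -4)
V(l, u) = -3 + l
H(o) = (2 - 2*o)² (H(o) = ((2 + o*(-4)) + (o + o))² = ((2 - 4*o) + 2*o)² = (2 - 2*o)²)
H(-130) + z(-166, V(v, 10)) = 4*(-1 - 130)² + (-3 - 4) = 4*(-131)² - 7 = 4*17161 - 7 = 68644 - 7 = 68637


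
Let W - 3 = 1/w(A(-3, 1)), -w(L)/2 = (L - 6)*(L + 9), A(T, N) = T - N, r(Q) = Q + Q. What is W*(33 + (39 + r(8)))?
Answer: 6622/25 ≈ 264.88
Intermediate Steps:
r(Q) = 2*Q
w(L) = -2*(-6 + L)*(9 + L) (w(L) = -2*(L - 6)*(L + 9) = -2*(-6 + L)*(9 + L))
W = 301/100 (W = 3 + 1/(108 - 6*(-3 - 1*1) - 2*(-3 - 1*1)²) = 3 + 1/(108 - 6*(-3 - 1) - 2*(-3 - 1)²) = 3 + 1/(108 - 6*(-4) - 2*(-4)²) = 3 + 1/(108 + 24 - 2*16) = 3 + 1/(108 + 24 - 32) = 3 + 1/100 = 301/100 ≈ 3.0100)
W*(33 + (39 + r(8))) = 301*(33 + (39 + 2*8))/100 = 301*(33 + (39 + 16))/100 = 301*(33 + 55)/100 = (301/100)*88 = 6622/25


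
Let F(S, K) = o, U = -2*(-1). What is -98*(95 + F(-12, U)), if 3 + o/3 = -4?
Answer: -7252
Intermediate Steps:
U = 2
o = -21 (o = -9 + 3*(-4) = -9 - 12 = -21)
F(S, K) = -21
-98*(95 + F(-12, U)) = -98*(95 - 21) = -98*74 = -7252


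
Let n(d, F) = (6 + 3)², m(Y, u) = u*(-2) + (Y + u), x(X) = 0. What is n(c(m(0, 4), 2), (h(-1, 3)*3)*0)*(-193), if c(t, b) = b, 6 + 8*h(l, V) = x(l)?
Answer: -15633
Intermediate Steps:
h(l, V) = -¾ (h(l, V) = -¾ + (⅛)*0 = -¾ + 0 = -¾)
m(Y, u) = Y - u (m(Y, u) = -2*u + (Y + u) = Y - u)
n(d, F) = 81 (n(d, F) = 9² = 81)
n(c(m(0, 4), 2), (h(-1, 3)*3)*0)*(-193) = 81*(-193) = -15633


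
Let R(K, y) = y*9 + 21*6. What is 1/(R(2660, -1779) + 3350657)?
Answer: 1/3334772 ≈ 2.9987e-7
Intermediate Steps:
R(K, y) = 126 + 9*y (R(K, y) = 9*y + 126 = 126 + 9*y)
1/(R(2660, -1779) + 3350657) = 1/((126 + 9*(-1779)) + 3350657) = 1/((126 - 16011) + 3350657) = 1/(-15885 + 3350657) = 1/3334772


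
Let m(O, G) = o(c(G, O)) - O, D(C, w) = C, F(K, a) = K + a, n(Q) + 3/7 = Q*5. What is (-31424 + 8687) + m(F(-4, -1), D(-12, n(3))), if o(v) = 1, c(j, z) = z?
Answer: -22731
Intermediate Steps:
n(Q) = -3/7 + 5*Q (n(Q) = -3/7 + Q*5 = -3/7 + 5*Q)
m(O, G) = 1 - O
(-31424 + 8687) + m(F(-4, -1), D(-12, n(3))) = (-31424 + 8687) + (1 - (-4 - 1)) = -22737 + (1 - 1*(-5)) = -22737 + (1 + 5) = -22737 + 6 = -22731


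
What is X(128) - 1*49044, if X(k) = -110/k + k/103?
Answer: -323295521/6592 ≈ -49044.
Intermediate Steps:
X(k) = -110/k + k/103 (X(k) = -110/k + k*(1/103) = -110/k + k/103)
X(128) - 1*49044 = (-110/128 + (1/103)*128) - 1*49044 = (-110*1/128 + 128/103) - 49044 = (-55/64 + 128/103) - 49044 = 2527/6592 - 49044 = -323295521/6592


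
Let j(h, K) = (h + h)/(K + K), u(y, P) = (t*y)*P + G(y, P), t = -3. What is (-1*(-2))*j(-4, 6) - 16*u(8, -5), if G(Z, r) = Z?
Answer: -6148/3 ≈ -2049.3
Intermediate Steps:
u(y, P) = y - 3*P*y (u(y, P) = (-3*y)*P + y = -3*P*y + y = y - 3*P*y)
j(h, K) = h/K (j(h, K) = (2*h)/((2*K)) = (2*h)*(1/(2*K)) = h/K)
(-1*(-2))*j(-4, 6) - 16*u(8, -5) = (-1*(-2))*(-4/6) - 128*(1 - 3*(-5)) = 2*(-4*⅙) - 128*(1 + 15) = 2*(-⅔) - 128*16 = -4/3 - 16*128 = -4/3 - 2048 = -6148/3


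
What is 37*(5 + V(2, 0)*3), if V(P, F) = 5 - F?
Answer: 740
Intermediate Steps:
V(P, F) = 5 - F
37*(5 + V(2, 0)*3) = 37*(5 + (5 - 1*0)*3) = 37*(5 + (5 + 0)*3) = 37*(5 + 5*3) = 37*(5 + 15) = 37*20 = 740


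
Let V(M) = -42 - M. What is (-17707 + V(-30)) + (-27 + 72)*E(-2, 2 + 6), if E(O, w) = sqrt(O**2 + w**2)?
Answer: -17719 + 90*sqrt(17) ≈ -17348.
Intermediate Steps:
(-17707 + V(-30)) + (-27 + 72)*E(-2, 2 + 6) = (-17707 + (-42 - 1*(-30))) + (-27 + 72)*sqrt((-2)**2 + (2 + 6)**2) = (-17707 + (-42 + 30)) + 45*sqrt(4 + 8**2) = (-17707 - 12) + 45*sqrt(4 + 64) = -17719 + 45*sqrt(68) = -17719 + 45*(2*sqrt(17)) = -17719 + 90*sqrt(17)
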